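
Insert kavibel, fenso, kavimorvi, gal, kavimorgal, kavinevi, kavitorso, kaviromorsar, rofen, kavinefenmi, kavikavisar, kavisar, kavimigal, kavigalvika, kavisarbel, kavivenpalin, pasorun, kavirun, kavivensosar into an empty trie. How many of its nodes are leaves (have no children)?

18

Leaves are exactly the stored words that no other stored word extends.
Those words: "fenso", "gal", "kavibel", "kavigalvika", "kavikavisar", "kavimigal", "kavimorgal", "kavimorvi", "kavinefenmi", "kavinevi", "kaviromorsar", "kavirun", "kavisarbel", "kavitorso", "kavivenpalin", "kavivensosar", "pasorun", "rofen"
Leaf count: 18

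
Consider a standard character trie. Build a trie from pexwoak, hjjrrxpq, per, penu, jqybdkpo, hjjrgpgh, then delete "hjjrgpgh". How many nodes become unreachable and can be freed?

4

A node on "hjjrgpgh"'s path can go only if nothing else ends at it or branches off below it.
The suffix "gpgh" (4 nodes) is used only by "hjjrgpgh"; the node for "hjjr" still has the child "r", so pruning stops there.
Nodes removed: 4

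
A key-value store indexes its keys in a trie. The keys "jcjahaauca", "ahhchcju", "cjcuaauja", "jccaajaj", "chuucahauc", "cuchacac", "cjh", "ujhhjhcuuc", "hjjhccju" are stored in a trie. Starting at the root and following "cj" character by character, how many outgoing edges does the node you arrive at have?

2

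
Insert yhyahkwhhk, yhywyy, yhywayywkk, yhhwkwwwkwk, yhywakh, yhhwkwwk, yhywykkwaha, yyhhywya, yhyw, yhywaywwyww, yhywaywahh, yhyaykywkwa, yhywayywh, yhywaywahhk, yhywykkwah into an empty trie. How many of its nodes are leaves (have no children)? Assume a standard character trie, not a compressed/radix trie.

A leaf is a node with no children — equivalently, the end of a word that is not a proper prefix of any other stored word.
Those words: "yhhwkwwk", "yhhwkwwwkwk", "yhyahkwhhk", "yhyaykywkwa", "yhywakh", "yhywaywahhk", "yhywaywwyww", "yhywayywh", "yhywayywkk", "yhywykkwaha", "yhywyy", "yyhhywya"
Leaf count: 12

12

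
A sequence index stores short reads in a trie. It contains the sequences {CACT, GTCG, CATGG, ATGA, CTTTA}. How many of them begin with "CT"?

1

Walk to "CT"; the words in its subtree are exactly those with that prefix.
Words under "CT": CTTTA
Count: 1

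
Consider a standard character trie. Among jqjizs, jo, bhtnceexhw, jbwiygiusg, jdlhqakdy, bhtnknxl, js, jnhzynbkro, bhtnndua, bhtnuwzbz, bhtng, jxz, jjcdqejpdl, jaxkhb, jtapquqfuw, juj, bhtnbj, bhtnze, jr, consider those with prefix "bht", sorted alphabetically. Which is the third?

Filter for "bht…" and sort: "bhtnbj", "bhtnceexhw", "bhtng", "bhtnknxl", "bhtnndua", "bhtnuwzbz", "bhtnze"
Position 3: bhtng

bhtng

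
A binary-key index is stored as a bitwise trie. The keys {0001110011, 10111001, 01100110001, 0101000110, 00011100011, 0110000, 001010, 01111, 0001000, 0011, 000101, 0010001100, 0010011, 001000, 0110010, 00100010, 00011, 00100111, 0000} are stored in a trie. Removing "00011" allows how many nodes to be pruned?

Walk "00011" from the leaf back toward the root, removing each node that no remaining word uses.
Every node on "00011" is still needed (e.g. by "0001110011"), so nothing is freed.
Nodes removed: 0

0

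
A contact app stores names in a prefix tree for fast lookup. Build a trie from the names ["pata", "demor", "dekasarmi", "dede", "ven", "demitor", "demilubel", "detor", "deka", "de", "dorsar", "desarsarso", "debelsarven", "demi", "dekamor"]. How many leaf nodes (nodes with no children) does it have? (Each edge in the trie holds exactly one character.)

Leaves are exactly the stored words that no other stored word extends.
Those words: "debelsarven", "dede", "dekamor", "dekasarmi", "demilubel", "demitor", "demor", "desarsarso", "detor", "dorsar", "pata", "ven"
Leaf count: 12

12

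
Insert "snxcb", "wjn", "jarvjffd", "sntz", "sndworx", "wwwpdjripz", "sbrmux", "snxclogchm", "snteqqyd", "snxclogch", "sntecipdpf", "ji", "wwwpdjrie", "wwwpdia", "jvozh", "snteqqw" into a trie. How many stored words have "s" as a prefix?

Traverse to the node for "s", then collect every word in that subtree.
Words under "s": sbrmux, sndworx, sntecipdpf, snteqqw, snteqqyd, sntz, snxcb, snxclogch, snxclogchm
Count: 9

9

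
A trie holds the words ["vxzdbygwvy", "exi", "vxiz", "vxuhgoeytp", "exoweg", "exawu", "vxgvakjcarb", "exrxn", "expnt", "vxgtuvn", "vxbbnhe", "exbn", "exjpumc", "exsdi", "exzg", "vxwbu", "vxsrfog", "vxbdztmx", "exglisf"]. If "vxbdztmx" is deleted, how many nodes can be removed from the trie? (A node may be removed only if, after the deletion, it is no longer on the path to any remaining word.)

Walk "vxbdztmx" from the leaf back toward the root, removing each node that no remaining word uses.
The suffix "dztmx" (5 nodes) is used only by "vxbdztmx"; the node for "vxb" still has the child "b", so pruning stops there.
Nodes removed: 5

5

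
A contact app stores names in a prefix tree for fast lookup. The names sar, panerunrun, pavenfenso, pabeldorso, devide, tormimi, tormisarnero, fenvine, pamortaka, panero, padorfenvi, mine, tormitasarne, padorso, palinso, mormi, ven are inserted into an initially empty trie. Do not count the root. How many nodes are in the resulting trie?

Count nodes per top-level branch (shared prefixes stored once):
  'd'-branch (devide): 6 nodes
  'f'-branch (fenvine): 7 nodes
  'm'-branch (mine, mormi): 8 nodes
  'p'-branch (pabeldorso, padorfenvi, padorso, palinso, pamortaka, panero, panerunrun, pavenfenso): 49 nodes
  's'-branch (sar): 3 nodes
  't'-branch (tormimi, tormisarnero, tormitasarne): 21 nodes
  'v'-branch (ven): 3 nodes
Sum: 97

97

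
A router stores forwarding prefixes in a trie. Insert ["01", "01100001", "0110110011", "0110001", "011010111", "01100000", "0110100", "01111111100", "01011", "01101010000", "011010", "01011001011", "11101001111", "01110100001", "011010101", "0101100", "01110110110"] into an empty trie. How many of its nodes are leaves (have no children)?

13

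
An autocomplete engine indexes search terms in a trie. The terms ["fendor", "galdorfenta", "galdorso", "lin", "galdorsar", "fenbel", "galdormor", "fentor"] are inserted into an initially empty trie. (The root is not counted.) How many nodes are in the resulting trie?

Trace insertions, counting only characters that open a new branch:
  "fendor" → 6 new (f, e, n, d, o, r)
  "galdorfenta" → 11 new (g, a, l, d, o, r, f, e, n, t, a)
  "galdorso" → prefix "galdor" already present; 2 new (s, o)
  "lin" → 3 new (l, i, n)
  "galdorsar" → prefix "galdors" already present; 2 new (a, r)
  "fenbel" → prefix "fen" already present; 3 new (b, e, l)
  "galdormor" → prefix "galdor" already present; 3 new (m, o, r)
  "fentor" → prefix "fen" already present; 3 new (t, o, r)
Total nodes = 6 + 11 + 2 + 3 + 2 + 3 + 3 + 3 = 33

33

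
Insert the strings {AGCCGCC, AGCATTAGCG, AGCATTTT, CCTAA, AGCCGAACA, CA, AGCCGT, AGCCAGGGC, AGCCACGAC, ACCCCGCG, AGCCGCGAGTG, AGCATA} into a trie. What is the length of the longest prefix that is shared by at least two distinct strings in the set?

The deepest shared node is where two words last agree before diverging.
e.g. "AGCATTAGCG" and "AGCATTTT" share the prefix "AGCATT" of length 6; no pair shares a longer one.
Longest shared-prefix length: 6

6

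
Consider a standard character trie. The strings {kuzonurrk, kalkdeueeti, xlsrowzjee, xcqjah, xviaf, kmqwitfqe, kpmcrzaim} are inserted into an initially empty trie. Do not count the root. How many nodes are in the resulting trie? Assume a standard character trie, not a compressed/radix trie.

54

Count nodes per top-level branch (shared prefixes stored once):
  'k'-branch (kalkdeueeti, kmqwitfqe, kpmcrzaim, kuzonurrk): 35 nodes
  'x'-branch (xcqjah, xlsrowzjee, xviaf): 19 nodes
Sum: 54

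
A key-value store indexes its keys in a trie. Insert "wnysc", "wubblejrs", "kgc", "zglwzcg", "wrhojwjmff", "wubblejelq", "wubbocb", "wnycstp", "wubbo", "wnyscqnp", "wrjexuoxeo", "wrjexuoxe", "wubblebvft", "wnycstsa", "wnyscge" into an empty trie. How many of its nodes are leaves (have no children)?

12

A leaf is a node with no children — equivalently, the end of a word that is not a proper prefix of any other stored word.
Those words: "kgc", "wnycstp", "wnycstsa", "wnyscge", "wnyscqnp", "wrhojwjmff", "wrjexuoxeo", "wubblebvft", "wubblejelq", "wubblejrs", "wubbocb", "zglwzcg"
Leaf count: 12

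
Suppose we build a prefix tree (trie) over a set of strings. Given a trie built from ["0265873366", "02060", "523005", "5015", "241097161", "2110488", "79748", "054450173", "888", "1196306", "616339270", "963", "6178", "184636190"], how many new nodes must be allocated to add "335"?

No existing word starts with "3", so every character of "335" needs a new node.
3 − 0 = 3 new nodes.

3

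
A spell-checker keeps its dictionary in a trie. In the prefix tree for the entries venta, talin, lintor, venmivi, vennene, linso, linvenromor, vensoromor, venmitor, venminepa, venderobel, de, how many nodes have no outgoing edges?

12

Leaves are exactly the stored words that no other stored word extends.
Those words: "de", "linso", "lintor", "linvenromor", "talin", "venderobel", "venminepa", "venmitor", "venmivi", "vennene", "vensoromor", "venta"
Leaf count: 12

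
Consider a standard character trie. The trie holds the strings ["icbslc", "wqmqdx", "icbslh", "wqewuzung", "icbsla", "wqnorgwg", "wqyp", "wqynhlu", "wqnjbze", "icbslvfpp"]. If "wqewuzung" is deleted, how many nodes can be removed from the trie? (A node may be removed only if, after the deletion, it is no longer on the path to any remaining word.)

After clearing the end-marker at "wqewuzung", prune upward until reaching a node still needed by another word.
The suffix "ewuzung" (7 nodes) is used only by "wqewuzung"; the node for "wq" still has the child "m", so pruning stops there.
Nodes removed: 7

7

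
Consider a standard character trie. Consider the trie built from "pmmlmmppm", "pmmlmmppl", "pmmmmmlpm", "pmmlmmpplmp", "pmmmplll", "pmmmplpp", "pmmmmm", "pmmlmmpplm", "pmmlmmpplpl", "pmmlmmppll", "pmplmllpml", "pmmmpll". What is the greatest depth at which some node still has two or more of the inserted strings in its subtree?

The deepest shared node is where two words last agree before diverging.
"pmmlmmpplm" and "pmmlmmpplmp" agree on "pmmlmmpplm" (10 characters) before diverging; nothing deeper is shared.
Longest shared-prefix length: 10

10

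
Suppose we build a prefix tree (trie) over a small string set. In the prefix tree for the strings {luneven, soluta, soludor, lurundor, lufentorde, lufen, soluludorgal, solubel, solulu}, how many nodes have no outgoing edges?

A leaf is a node with no children — equivalently, the end of a word that is not a proper prefix of any other stored word.
Those words: "lufentorde", "luneven", "lurundor", "solubel", "soludor", "soluludorgal", "soluta"
Leaf count: 7

7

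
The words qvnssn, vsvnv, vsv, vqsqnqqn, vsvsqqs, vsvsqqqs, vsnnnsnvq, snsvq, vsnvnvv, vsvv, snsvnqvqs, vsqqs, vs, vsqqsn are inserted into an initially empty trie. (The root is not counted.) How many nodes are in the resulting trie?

50

Insert word by word; a character creates a node only if that edge doesn't already exist:
  "qvnssn" → 6 new (q, v, n, s, s, n)
  "vsvnv" → 5 new (v, s, v, n, v)
  "vsv" → prefix "vsv" already present; 0 new (none)
  "vqsqnqqn" → prefix "v" already present; 7 new (q, s, q, n, q, q, n)
  "vsvsqqs" → prefix "vsv" already present; 4 new (s, q, q, s)
  "vsvsqqqs" → prefix "vsvsqq" already present; 2 new (q, s)
  "vsnnnsnvq" → prefix "vs" already present; 7 new (n, n, n, s, n, v, q)
  "snsvq" → 5 new (s, n, s, v, q)
  "vsnvnvv" → prefix "vsn" already present; 4 new (v, n, v, v)
  "vsvv" → prefix "vsv" already present; 1 new (v)
  "snsvnqvqs" → prefix "snsv" already present; 5 new (n, q, v, q, s)
  "vsqqs" → prefix "vs" already present; 3 new (q, q, s)
  "vs" → prefix "vs" already present; 0 new (none)
  "vsqqsn" → prefix "vsqqs" already present; 1 new (n)
Total nodes = 6 + 5 + 0 + 7 + 4 + 2 + 7 + 5 + 4 + 1 + 5 + 3 + 0 + 1 = 50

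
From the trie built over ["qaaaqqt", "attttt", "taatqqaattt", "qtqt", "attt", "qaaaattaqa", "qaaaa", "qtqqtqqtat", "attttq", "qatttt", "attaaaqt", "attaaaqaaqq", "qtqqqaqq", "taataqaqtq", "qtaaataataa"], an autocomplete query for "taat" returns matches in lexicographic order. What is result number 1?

taataqaqtq

DFS of the "taat" subtree visits, in order: "taataqaqtq", "taatqqaattt"
The 1st is taataqaqtq.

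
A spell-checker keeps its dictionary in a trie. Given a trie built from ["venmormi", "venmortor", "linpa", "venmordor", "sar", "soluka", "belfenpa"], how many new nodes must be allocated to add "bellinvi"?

Walking "bellinvi" from the root, the first 3 characters ("bel") follow existing edges; "l" is the first miss.
New nodes needed: |"bellinvi"| − 3 = 8 − 3 = 5.

5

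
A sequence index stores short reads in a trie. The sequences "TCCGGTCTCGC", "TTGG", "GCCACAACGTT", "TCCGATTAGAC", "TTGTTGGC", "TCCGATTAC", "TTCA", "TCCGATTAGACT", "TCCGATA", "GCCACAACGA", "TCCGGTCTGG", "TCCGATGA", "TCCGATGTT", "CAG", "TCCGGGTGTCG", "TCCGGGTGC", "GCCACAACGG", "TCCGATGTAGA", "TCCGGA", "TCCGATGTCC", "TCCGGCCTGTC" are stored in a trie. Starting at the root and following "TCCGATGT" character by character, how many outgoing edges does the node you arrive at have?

3

Walk "TCCGATGT" from the root, arriving at one node.
Characters that immediately follow "TCCGATGT" among the stored strings: {A, C, T}.
That node has 3 child edges.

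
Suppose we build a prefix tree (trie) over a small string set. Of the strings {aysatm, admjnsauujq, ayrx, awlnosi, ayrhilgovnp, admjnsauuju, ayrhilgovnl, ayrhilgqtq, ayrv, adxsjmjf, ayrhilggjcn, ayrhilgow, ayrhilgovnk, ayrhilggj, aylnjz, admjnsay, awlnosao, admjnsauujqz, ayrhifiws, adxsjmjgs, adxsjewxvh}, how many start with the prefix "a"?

21

Filter for entries beginning with "a":
Matches: "admjnsauujq", "admjnsauujqz", "admjnsauuju", "admjnsay", "adxsjewxvh", "adxsjmjf", "adxsjmjgs", "awlnosao", "awlnosi", "aylnjz", "ayrhifiws", "ayrhilggj", "ayrhilggjcn", "ayrhilgovnk", "ayrhilgovnl", "ayrhilgovnp", "ayrhilgow", "ayrhilgqtq", "ayrv", "ayrx", "aysatm"
Count: 21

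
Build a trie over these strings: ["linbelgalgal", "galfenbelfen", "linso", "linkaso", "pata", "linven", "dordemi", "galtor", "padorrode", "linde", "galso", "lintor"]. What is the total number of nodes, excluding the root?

Trace insertions, counting only characters that open a new branch:
  "linbelgalgal" → 12 new (l, i, n, b, e, l, g, a, l, g, a, l)
  "galfenbelfen" → 12 new (g, a, l, f, e, n, b, e, l, f, e, n)
  "linso" → prefix "lin" already present; 2 new (s, o)
  "linkaso" → prefix "lin" already present; 4 new (k, a, s, o)
  "pata" → 4 new (p, a, t, a)
  "linven" → prefix "lin" already present; 3 new (v, e, n)
  "dordemi" → 7 new (d, o, r, d, e, m, i)
  "galtor" → prefix "gal" already present; 3 new (t, o, r)
  "padorrode" → prefix "pa" already present; 7 new (d, o, r, r, o, d, e)
  "linde" → prefix "lin" already present; 2 new (d, e)
  "galso" → prefix "gal" already present; 2 new (s, o)
  "lintor" → prefix "lin" already present; 3 new (t, o, r)
Total nodes = 12 + 12 + 2 + 4 + 4 + 3 + 7 + 3 + 7 + 2 + 2 + 3 = 61

61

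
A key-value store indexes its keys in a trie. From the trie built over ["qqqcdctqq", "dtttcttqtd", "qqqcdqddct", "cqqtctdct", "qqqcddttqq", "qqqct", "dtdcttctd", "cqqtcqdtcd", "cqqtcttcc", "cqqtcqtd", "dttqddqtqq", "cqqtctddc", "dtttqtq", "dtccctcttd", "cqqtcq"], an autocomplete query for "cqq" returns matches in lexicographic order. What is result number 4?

Filter for "cqq…" and sort: "cqqtcq", "cqqtcqdtcd", "cqqtcqtd", "cqqtctdct", "cqqtctddc", "cqqtcttcc"
Position 4: cqqtctdct

cqqtctdct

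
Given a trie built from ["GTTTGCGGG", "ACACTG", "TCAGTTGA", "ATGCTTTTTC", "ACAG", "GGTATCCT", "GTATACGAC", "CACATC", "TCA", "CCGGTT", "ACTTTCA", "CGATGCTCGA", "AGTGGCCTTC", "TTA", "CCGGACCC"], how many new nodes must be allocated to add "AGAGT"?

3

"AG" is already a path in the trie; the remaining "AGT" must be added.
So 5 − 2 = 3 new nodes.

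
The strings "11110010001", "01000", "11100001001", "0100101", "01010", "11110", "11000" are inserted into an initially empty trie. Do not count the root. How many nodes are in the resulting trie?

For each word, the new-node count is its length minus the longest prefix already in the trie:
  "11110010001" → 11 new (1, 1, 1, 1, 0, 0, 1, 0, 0, 0, 1)
  "01000" → 5 new (0, 1, 0, 0, 0)
  "11100001001" → prefix "111" already present; 8 new (0, 0, 0, 0, 1, 0, 0, 1)
  "0100101" → prefix "0100" already present; 3 new (1, 0, 1)
  "01010" → prefix "010" already present; 2 new (1, 0)
  "11110" → prefix "11110" already present; 0 new (none)
  "11000" → prefix "11" already present; 3 new (0, 0, 0)
Total nodes = 11 + 5 + 8 + 3 + 2 + 0 + 3 = 32

32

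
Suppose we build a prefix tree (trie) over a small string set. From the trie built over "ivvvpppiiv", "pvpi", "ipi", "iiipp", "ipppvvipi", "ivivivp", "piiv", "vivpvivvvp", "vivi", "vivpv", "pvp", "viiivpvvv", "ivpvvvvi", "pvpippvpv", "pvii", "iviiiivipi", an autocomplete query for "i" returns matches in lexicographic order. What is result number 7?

ivvvpppiiv

Filter for "i…" and sort: "iiipp", "ipi", "ipppvvipi", "iviiiivipi", "ivivivp", "ivpvvvvi", "ivvvpppiiv"
Position 7: ivvvpppiiv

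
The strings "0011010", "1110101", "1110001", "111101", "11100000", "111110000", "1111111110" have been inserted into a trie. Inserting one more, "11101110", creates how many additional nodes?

3

Walking "11101110" from the root, the first 5 characters ("11101") follow existing edges; "1" is the first miss.
Each of the 3 remaining characters creates one node.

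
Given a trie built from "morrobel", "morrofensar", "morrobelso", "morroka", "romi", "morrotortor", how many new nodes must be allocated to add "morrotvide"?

4

"morrot" is already a path in the trie; the remaining "vide" must be added.
So 10 − 6 = 4 new nodes.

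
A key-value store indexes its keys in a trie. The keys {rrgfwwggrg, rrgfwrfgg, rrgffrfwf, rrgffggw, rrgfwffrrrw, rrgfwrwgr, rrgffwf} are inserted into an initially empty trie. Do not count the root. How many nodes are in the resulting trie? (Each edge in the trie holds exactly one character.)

33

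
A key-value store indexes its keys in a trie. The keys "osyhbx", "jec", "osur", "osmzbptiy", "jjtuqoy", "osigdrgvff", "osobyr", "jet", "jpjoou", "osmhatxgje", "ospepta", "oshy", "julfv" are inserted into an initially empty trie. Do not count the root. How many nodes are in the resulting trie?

Count nodes per top-level branch (shared prefixes stored once):
  'j'-branch (jec, jet, jjtuqoy, jpjoou, julfv): 19 nodes
  'o'-branch (oshy, osigdrgvff, osmhatxgje, osmzbptiy, osobyr, ospepta, osur, osyhbx): 41 nodes
Sum: 60

60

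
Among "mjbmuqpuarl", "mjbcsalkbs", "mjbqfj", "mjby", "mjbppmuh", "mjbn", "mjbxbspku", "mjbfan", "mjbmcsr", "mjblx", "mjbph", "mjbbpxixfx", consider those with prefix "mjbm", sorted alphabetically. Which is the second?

mjbmuqpuarl

Filter for "mjbm…" and sort: "mjbmcsr", "mjbmuqpuarl"
Position 2: mjbmuqpuarl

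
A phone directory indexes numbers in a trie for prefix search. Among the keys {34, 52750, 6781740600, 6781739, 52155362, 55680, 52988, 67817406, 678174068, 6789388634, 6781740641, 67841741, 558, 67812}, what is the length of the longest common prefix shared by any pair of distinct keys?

The deepest shared node is where two words last agree before diverging.
e.g. "67817406" and "6781740600" share the prefix "67817406" of length 8; no pair shares a longer one.
Longest shared-prefix length: 8

8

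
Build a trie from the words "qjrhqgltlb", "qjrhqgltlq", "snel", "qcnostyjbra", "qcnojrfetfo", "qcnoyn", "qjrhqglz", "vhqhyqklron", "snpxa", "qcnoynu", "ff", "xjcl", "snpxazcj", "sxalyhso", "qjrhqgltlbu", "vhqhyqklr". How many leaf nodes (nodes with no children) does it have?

12

Leaves are exactly the stored words that no other stored word extends.
Those words: "ff", "qcnojrfetfo", "qcnostyjbra", "qcnoynu", "qjrhqgltlbu", "qjrhqgltlq", "qjrhqglz", "snel", "snpxazcj", "sxalyhso", "vhqhyqklron", "xjcl"
Leaf count: 12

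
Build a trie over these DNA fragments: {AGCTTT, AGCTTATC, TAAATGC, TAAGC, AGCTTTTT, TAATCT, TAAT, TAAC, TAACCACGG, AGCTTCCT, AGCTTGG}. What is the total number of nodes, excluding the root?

34

Trace insertions, counting only characters that open a new branch:
  "AGCTTT" → 6 new (A, G, C, T, T, T)
  "AGCTTATC" → prefix "AGCTT" already present; 3 new (A, T, C)
  "TAAATGC" → 7 new (T, A, A, A, T, G, C)
  "TAAGC" → prefix "TAA" already present; 2 new (G, C)
  "AGCTTTTT" → prefix "AGCTTT" already present; 2 new (T, T)
  "TAATCT" → prefix "TAA" already present; 3 new (T, C, T)
  "TAAT" → prefix "TAAT" already present; 0 new (none)
  "TAAC" → prefix "TAA" already present; 1 new (C)
  "TAACCACGG" → prefix "TAAC" already present; 5 new (C, A, C, G, G)
  "AGCTTCCT" → prefix "AGCTT" already present; 3 new (C, C, T)
  "AGCTTGG" → prefix "AGCTT" already present; 2 new (G, G)
Total nodes = 6 + 3 + 7 + 2 + 2 + 3 + 0 + 1 + 5 + 3 + 2 = 34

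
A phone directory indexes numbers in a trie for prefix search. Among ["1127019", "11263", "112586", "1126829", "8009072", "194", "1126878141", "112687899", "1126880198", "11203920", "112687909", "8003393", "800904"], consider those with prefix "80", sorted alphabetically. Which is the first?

Filter for "80…" and sort: "8003393", "800904", "8009072"
Position 1: 8003393

8003393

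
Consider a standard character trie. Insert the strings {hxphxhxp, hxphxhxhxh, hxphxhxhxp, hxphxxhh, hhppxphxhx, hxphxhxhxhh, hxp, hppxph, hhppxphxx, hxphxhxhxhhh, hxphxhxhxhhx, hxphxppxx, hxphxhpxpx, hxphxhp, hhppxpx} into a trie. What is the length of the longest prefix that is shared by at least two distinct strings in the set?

11

The deepest shared node is where two words last agree before diverging.
e.g. "hxphxhxhxhh" and "hxphxhxhxhhh" share the prefix "hxphxhxhxhh" of length 11; no pair shares a longer one.
Longest shared-prefix length: 11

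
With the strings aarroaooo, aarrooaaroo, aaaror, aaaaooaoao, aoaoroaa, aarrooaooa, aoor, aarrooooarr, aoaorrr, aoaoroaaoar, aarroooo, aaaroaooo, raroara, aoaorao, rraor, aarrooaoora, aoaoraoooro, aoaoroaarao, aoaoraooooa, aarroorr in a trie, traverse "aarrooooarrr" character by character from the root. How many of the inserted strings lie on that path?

2

Walk "aarrooooarrr" from the root; an end-of-word marker is hit whenever a stored word is a prefix of "aarrooooarrr".
Prefixes of the query that are stored words: "aarroooo", "aarrooooarr"
Count: 2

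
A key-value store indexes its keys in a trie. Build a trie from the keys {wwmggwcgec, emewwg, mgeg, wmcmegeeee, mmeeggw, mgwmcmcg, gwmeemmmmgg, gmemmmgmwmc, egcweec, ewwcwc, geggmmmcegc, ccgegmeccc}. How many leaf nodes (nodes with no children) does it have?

Leaves are exactly the stored words that no other stored word extends.
Those words: "ccgegmeccc", "egcweec", "emewwg", "ewwcwc", "geggmmmcegc", "gmemmmgmwmc", "gwmeemmmmgg", "mgeg", "mgwmcmcg", "mmeeggw", "wmcmegeeee", "wwmggwcgec"
Leaf count: 12

12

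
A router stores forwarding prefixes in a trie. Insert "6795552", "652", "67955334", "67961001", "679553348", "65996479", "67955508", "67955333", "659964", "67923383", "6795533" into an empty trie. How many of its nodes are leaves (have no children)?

A leaf is a node with no children — equivalently, the end of a word that is not a proper prefix of any other stored word.
Those words: "652", "65996479", "67923383", "67955333", "679553348", "67955508", "6795552", "67961001"
Leaf count: 8

8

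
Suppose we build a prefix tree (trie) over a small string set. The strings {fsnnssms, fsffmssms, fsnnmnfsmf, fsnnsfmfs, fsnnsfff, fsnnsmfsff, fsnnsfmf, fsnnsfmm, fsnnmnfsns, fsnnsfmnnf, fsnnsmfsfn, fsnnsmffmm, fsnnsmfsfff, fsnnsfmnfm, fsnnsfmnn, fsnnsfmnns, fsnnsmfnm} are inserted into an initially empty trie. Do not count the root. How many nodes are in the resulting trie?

Trace insertions, counting only characters that open a new branch:
  "fsnnssms" → 8 new (f, s, n, n, s, s, m, s)
  "fsffmssms" → prefix "fs" already present; 7 new (f, f, m, s, s, m, s)
  "fsnnmnfsmf" → prefix "fsnn" already present; 6 new (m, n, f, s, m, f)
  "fsnnsfmfs" → prefix "fsnns" already present; 4 new (f, m, f, s)
  "fsnnsfff" → prefix "fsnnsf" already present; 2 new (f, f)
  "fsnnsmfsff" → prefix "fsnns" already present; 5 new (m, f, s, f, f)
  "fsnnsfmf" → prefix "fsnnsfmf" already present; 0 new (none)
  "fsnnsfmm" → prefix "fsnnsfm" already present; 1 new (m)
  "fsnnmnfsns" → prefix "fsnnmnfs" already present; 2 new (n, s)
  "fsnnsfmnnf" → prefix "fsnnsfm" already present; 3 new (n, n, f)
  "fsnnsmfsfn" → prefix "fsnnsmfsf" already present; 1 new (n)
  "fsnnsmffmm" → prefix "fsnnsmf" already present; 3 new (f, m, m)
  "fsnnsmfsfff" → prefix "fsnnsmfsff" already present; 1 new (f)
  "fsnnsfmnfm" → prefix "fsnnsfmn" already present; 2 new (f, m)
  "fsnnsfmnn" → prefix "fsnnsfmnn" already present; 0 new (none)
  "fsnnsfmnns" → prefix "fsnnsfmnn" already present; 1 new (s)
  "fsnnsmfnm" → prefix "fsnnsmf" already present; 2 new (n, m)
Total nodes = 8 + 7 + 6 + 4 + 2 + 5 + 0 + 1 + 2 + 3 + 1 + 3 + 1 + 2 + 0 + 1 + 2 = 48

48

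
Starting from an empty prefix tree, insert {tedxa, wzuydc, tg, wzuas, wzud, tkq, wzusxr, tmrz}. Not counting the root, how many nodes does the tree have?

Count nodes per top-level branch (shared prefixes stored once):
  't'-branch (tedxa, tg, tkq, tmrz): 11 nodes
  'w'-branch (wzuas, wzud, wzusxr, wzuydc): 12 nodes
Sum: 23

23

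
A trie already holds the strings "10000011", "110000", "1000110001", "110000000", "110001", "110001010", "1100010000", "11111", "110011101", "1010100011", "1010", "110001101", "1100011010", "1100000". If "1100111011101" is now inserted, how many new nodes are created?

Walking "1100111011101" from the root, the first 9 characters ("110011101") follow existing edges; "1" is the first miss.
Each of the 4 remaining characters creates one node.

4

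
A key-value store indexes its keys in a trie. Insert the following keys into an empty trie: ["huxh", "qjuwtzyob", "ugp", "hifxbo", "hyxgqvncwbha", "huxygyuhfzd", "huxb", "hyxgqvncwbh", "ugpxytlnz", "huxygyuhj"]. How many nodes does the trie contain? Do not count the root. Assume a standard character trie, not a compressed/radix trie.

48

For each word, the new-node count is its length minus the longest prefix already in the trie:
  "huxh" → 4 new (h, u, x, h)
  "qjuwtzyob" → 9 new (q, j, u, w, t, z, y, o, b)
  "ugp" → 3 new (u, g, p)
  "hifxbo" → prefix "h" already present; 5 new (i, f, x, b, o)
  "hyxgqvncwbha" → prefix "h" already present; 11 new (y, x, g, q, v, n, c, w, b, h, a)
  "huxygyuhfzd" → prefix "hux" already present; 8 new (y, g, y, u, h, f, z, d)
  "huxb" → prefix "hux" already present; 1 new (b)
  "hyxgqvncwbh" → prefix "hyxgqvncwbh" already present; 0 new (none)
  "ugpxytlnz" → prefix "ugp" already present; 6 new (x, y, t, l, n, z)
  "huxygyuhj" → prefix "huxygyuh" already present; 1 new (j)
Total nodes = 4 + 9 + 3 + 5 + 11 + 8 + 1 + 0 + 6 + 1 = 48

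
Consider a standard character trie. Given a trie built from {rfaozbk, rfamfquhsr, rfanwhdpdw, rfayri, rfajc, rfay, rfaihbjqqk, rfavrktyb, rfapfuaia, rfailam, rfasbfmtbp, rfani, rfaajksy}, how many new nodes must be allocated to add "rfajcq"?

1

The longest prefix of "rfajcq" already in the trie is "rfajc" (length 5).
Each of the 1 remaining characters creates one node.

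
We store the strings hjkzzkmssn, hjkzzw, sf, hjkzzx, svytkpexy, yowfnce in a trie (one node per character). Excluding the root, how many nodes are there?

Count nodes per top-level branch (shared prefixes stored once):
  'h'-branch (hjkzzkmssn, hjkzzw, hjkzzx): 12 nodes
  's'-branch (sf, svytkpexy): 10 nodes
  'y'-branch (yowfnce): 7 nodes
Sum: 29

29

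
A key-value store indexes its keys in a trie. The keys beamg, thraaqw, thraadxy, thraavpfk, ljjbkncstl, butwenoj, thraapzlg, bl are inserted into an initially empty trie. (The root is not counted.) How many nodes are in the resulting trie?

41

Count nodes per top-level branch (shared prefixes stored once):
  'b'-branch (beamg, bl, butwenoj): 13 nodes
  'l'-branch (ljjbkncstl): 10 nodes
  't'-branch (thraadxy, thraapzlg, thraaqw, thraavpfk): 18 nodes
Sum: 41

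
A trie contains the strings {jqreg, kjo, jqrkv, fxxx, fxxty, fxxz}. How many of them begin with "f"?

3

Filter for entries beginning with "f":
Words under "f": fxxty, fxxx, fxxz
Count: 3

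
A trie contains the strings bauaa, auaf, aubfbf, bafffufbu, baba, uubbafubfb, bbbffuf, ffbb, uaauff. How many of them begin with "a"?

Traverse to the node for "a", then collect every word in that subtree.
Words under "a": auaf, aubfbf
Count: 2

2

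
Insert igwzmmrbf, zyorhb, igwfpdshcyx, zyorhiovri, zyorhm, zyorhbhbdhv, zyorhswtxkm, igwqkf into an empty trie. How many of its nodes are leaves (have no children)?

7

A leaf is a node with no children — equivalently, the end of a word that is not a proper prefix of any other stored word.
Those words: "igwfpdshcyx", "igwqkf", "igwzmmrbf", "zyorhbhbdhv", "zyorhiovri", "zyorhm", "zyorhswtxkm"
Leaf count: 7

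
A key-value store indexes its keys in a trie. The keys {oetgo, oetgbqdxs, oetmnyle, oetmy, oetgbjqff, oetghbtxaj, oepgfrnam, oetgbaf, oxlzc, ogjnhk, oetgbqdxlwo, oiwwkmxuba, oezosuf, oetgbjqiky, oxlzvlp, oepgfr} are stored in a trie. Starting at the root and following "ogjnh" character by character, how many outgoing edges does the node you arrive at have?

Follow the path "ogjnh" to its node, then look at its outgoing edges.
Characters that immediately follow "ogjnh" among the stored strings: {k}.
That node has 1 child edge.

1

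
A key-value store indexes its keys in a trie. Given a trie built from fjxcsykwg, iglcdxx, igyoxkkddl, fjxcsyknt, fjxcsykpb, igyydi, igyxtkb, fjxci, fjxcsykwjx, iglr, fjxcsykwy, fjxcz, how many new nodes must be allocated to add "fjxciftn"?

3

The longest prefix of "fjxciftn" already in the trie is "fjxci" (length 5).
So 8 − 5 = 3 new nodes.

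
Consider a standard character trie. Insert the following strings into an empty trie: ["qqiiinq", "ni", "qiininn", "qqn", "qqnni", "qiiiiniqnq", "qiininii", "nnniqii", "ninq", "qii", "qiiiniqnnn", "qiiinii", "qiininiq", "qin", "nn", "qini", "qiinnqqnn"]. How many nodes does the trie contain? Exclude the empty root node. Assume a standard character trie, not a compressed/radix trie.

Trace insertions, counting only characters that open a new branch:
  "qqiiinq" → 7 new (q, q, i, i, i, n, q)
  "ni" → 2 new (n, i)
  "qiininn" → prefix "q" already present; 6 new (i, i, n, i, n, n)
  "qqn" → prefix "qq" already present; 1 new (n)
  "qqnni" → prefix "qqn" already present; 2 new (n, i)
  "qiiiiniqnq" → prefix "qii" already present; 7 new (i, i, n, i, q, n, q)
  "qiininii" → prefix "qiinin" already present; 2 new (i, i)
  "nnniqii" → prefix "n" already present; 6 new (n, n, i, q, i, i)
  "ninq" → prefix "ni" already present; 2 new (n, q)
  "qii" → prefix "qii" already present; 0 new (none)
  "qiiiniqnnn" → prefix "qiii" already present; 6 new (n, i, q, n, n, n)
  "qiiinii" → prefix "qiiini" already present; 1 new (i)
  "qiininiq" → prefix "qiinini" already present; 1 new (q)
  "qin" → prefix "qi" already present; 1 new (n)
  "nn" → prefix "nn" already present; 0 new (none)
  "qini" → prefix "qin" already present; 1 new (i)
  "qiinnqqnn" → prefix "qiin" already present; 5 new (n, q, q, n, n)
Total nodes = 7 + 2 + 6 + 1 + 2 + 7 + 2 + 6 + 2 + 0 + 6 + 1 + 1 + 1 + 0 + 1 + 5 = 50

50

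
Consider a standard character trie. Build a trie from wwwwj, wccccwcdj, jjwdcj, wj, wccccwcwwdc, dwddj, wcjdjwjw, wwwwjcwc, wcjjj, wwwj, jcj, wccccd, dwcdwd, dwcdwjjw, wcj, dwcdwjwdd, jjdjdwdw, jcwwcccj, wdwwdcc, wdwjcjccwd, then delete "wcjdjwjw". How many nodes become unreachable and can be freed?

5

Walk "wcjdjwjw" from the leaf back toward the root, removing each node that no remaining word uses.
The suffix "djwjw" (5 nodes) is used only by "wcjdjwjw"; the node for "wcj" still has the child "j", so pruning stops there.
Nodes removed: 5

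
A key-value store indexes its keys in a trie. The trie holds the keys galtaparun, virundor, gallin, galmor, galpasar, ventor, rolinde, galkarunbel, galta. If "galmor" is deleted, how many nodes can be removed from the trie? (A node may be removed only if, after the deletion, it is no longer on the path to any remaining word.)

3

Walk "galmor" from the leaf back toward the root, removing each node that no remaining word uses.
The suffix "mor" (3 nodes) is used only by "galmor"; the node for "gal" still has the child "t", so pruning stops there.
Nodes removed: 3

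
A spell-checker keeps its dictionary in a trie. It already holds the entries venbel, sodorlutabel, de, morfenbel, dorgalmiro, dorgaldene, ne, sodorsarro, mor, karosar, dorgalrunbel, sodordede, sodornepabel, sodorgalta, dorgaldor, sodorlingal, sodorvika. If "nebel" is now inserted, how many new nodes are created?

3

Walking "nebel" from the root, the first 2 characters ("ne") follow existing edges; "b" is the first miss.
New nodes needed: |"nebel"| − 2 = 5 − 2 = 3.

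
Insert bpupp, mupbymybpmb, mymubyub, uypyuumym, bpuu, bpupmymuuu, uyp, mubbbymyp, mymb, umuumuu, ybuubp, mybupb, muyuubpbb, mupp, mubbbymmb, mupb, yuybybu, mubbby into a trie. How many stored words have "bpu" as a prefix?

Filter for entries beginning with "bpu":
Matches: "bpupmymuuu", "bpupp", "bpuu"
Count: 3

3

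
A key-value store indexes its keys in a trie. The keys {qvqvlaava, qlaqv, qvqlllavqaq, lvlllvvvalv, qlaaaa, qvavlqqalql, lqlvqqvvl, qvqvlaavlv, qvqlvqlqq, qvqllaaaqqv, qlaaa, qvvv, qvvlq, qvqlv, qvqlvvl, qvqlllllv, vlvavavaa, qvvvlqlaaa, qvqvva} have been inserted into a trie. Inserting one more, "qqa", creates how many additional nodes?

2

Walking "qqa" from the root, the first 1 characters ("q") follow existing edges; "q" is the first miss.
Each of the 2 remaining characters creates one node.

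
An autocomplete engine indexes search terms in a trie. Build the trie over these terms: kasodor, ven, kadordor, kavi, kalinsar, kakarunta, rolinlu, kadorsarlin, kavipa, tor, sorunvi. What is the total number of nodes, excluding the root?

Trace insertions, counting only characters that open a new branch:
  "kasodor" → 7 new (k, a, s, o, d, o, r)
  "ven" → 3 new (v, e, n)
  "kadordor" → prefix "ka" already present; 6 new (d, o, r, d, o, r)
  "kavi" → prefix "ka" already present; 2 new (v, i)
  "kalinsar" → prefix "ka" already present; 6 new (l, i, n, s, a, r)
  "kakarunta" → prefix "ka" already present; 7 new (k, a, r, u, n, t, a)
  "rolinlu" → 7 new (r, o, l, i, n, l, u)
  "kadorsarlin" → prefix "kador" already present; 6 new (s, a, r, l, i, n)
  "kavipa" → prefix "kavi" already present; 2 new (p, a)
  "tor" → 3 new (t, o, r)
  "sorunvi" → 7 new (s, o, r, u, n, v, i)
Total nodes = 7 + 3 + 6 + 2 + 6 + 7 + 7 + 6 + 2 + 3 + 7 = 56

56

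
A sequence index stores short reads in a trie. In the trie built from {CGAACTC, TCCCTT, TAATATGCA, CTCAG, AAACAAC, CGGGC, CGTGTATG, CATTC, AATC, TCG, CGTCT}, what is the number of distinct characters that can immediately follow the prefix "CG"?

3

The children of the "CG" node are the distinct next characters among strings starting with "CG".
Distinct next characters after "CG": A, G, T.
That node has 3 child edges.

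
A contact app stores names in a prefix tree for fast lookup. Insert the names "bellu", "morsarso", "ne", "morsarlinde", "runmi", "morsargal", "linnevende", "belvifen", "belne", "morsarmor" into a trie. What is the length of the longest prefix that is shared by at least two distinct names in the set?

6

Equivalently: take the maximum, over all pairs, of their longest common prefix length.
e.g. "morsargal" and "morsarlinde" share the prefix "morsar" of length 6; no pair shares a longer one.
Longest shared-prefix length: 6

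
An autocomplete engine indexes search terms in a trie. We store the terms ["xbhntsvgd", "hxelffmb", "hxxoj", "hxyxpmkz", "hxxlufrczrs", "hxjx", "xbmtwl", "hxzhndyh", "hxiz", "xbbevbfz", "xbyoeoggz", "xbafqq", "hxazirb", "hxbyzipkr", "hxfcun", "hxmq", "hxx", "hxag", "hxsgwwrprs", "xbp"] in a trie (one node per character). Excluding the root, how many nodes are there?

93

For each word, the new-node count is its length minus the longest prefix already in the trie:
  "xbhntsvgd" → 9 new (x, b, h, n, t, s, v, g, d)
  "hxelffmb" → 8 new (h, x, e, l, f, f, m, b)
  "hxxoj" → prefix "hx" already present; 3 new (x, o, j)
  "hxyxpmkz" → prefix "hx" already present; 6 new (y, x, p, m, k, z)
  "hxxlufrczrs" → prefix "hxx" already present; 8 new (l, u, f, r, c, z, r, s)
  "hxjx" → prefix "hx" already present; 2 new (j, x)
  "xbmtwl" → prefix "xb" already present; 4 new (m, t, w, l)
  "hxzhndyh" → prefix "hx" already present; 6 new (z, h, n, d, y, h)
  "hxiz" → prefix "hx" already present; 2 new (i, z)
  "xbbevbfz" → prefix "xb" already present; 6 new (b, e, v, b, f, z)
  "xbyoeoggz" → prefix "xb" already present; 7 new (y, o, e, o, g, g, z)
  "xbafqq" → prefix "xb" already present; 4 new (a, f, q, q)
  "hxazirb" → prefix "hx" already present; 5 new (a, z, i, r, b)
  "hxbyzipkr" → prefix "hx" already present; 7 new (b, y, z, i, p, k, r)
  "hxfcun" → prefix "hx" already present; 4 new (f, c, u, n)
  "hxmq" → prefix "hx" already present; 2 new (m, q)
  "hxx" → prefix "hxx" already present; 0 new (none)
  "hxag" → prefix "hxa" already present; 1 new (g)
  "hxsgwwrprs" → prefix "hx" already present; 8 new (s, g, w, w, r, p, r, s)
  "xbp" → prefix "xb" already present; 1 new (p)
Total nodes = 9 + 8 + 3 + 6 + 8 + 2 + 4 + 6 + 2 + 6 + 7 + 4 + 5 + 7 + 4 + 2 + 0 + 1 + 8 + 1 = 93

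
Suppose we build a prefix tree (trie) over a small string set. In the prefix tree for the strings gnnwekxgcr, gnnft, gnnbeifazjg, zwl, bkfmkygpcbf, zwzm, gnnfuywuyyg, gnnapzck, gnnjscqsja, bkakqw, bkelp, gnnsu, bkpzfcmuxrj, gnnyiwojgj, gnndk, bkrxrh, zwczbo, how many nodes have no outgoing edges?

17

A leaf is a node with no children — equivalently, the end of a word that is not a proper prefix of any other stored word.
Those words: "bkakqw", "bkelp", "bkfmkygpcbf", "bkpzfcmuxrj", "bkrxrh", "gnnapzck", "gnnbeifazjg", "gnndk", "gnnft", "gnnfuywuyyg", "gnnjscqsja", "gnnsu", "gnnwekxgcr", "gnnyiwojgj", "zwczbo", "zwl", "zwzm"
Leaf count: 17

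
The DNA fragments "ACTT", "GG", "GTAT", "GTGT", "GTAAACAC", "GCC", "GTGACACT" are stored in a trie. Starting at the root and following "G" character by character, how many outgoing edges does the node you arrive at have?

Walk "G" from the root, arriving at one node.
Distinct next characters after "G": C, G, T.
That node has 3 child edges.

3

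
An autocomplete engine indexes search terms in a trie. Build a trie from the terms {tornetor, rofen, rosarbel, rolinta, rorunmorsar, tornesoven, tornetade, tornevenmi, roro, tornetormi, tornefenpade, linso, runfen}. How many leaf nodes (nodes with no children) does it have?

Leaves are exactly the stored words that no other stored word extends.
Those words: "linso", "rofen", "rolinta", "roro", "rorunmorsar", "rosarbel", "runfen", "tornefenpade", "tornesoven", "tornetade", "tornetormi", "tornevenmi"
Leaf count: 12

12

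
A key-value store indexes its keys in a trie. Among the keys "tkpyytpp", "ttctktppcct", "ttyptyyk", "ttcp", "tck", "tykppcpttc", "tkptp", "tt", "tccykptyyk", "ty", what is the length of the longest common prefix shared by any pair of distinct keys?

3

Look for the deepest trie node that still has at least two words in its subtree.
"tkptp" and "tkpyytpp" agree on "tkp" (3 characters) before diverging; nothing deeper is shared.
Longest shared-prefix length: 3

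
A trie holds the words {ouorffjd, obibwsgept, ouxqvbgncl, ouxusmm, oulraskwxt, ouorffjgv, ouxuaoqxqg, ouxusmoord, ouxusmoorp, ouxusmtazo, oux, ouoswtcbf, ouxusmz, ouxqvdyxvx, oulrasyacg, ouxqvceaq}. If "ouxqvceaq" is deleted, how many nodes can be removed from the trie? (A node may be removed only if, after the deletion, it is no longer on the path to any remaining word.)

After clearing the end-marker at "ouxqvceaq", prune upward until reaching a node still needed by another word.
The suffix "ceaq" (4 nodes) is used only by "ouxqvceaq"; the node for "ouxqv" still has the child "b", so pruning stops there.
Nodes removed: 4

4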